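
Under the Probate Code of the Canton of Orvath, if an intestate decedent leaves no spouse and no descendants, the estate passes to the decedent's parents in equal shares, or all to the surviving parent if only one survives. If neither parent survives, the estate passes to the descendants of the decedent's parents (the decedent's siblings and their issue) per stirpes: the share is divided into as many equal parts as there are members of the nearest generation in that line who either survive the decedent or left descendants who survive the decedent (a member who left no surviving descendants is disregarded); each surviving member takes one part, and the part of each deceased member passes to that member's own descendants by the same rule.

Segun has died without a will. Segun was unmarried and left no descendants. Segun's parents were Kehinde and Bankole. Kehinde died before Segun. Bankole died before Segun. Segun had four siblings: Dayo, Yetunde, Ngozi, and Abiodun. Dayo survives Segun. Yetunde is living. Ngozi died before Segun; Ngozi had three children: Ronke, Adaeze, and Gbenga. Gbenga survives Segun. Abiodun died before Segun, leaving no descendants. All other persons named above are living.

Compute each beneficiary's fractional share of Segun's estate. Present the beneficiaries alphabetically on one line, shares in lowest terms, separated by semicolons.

Neither parent survives and there are no descendants, so the estate passes to Segun's siblings and their issue per stirpes.
Abiodun left no surviving issue, so that branch lapses and is disregarded.
The estate is divided into 3 equal shares of 1/3 among Dayo, Yetunde, Ngozi.
Dayo is living and takes 1/3.
Yetunde is living and takes 1/3.
Ngozi predeceased; the 1/3 allotted to Ngozi's branch passes to Ngozi's issue by representation.
The 1/3 is divided into 3 equal shares of 1/9 among Ronke, Adaeze, Gbenga.
Ronke is living and takes 1/9.
Adaeze is living and takes 1/9.
Gbenga is living and takes 1/9.

Adaeze 1/9; Dayo 1/3; Gbenga 1/9; Ronke 1/9; Yetunde 1/3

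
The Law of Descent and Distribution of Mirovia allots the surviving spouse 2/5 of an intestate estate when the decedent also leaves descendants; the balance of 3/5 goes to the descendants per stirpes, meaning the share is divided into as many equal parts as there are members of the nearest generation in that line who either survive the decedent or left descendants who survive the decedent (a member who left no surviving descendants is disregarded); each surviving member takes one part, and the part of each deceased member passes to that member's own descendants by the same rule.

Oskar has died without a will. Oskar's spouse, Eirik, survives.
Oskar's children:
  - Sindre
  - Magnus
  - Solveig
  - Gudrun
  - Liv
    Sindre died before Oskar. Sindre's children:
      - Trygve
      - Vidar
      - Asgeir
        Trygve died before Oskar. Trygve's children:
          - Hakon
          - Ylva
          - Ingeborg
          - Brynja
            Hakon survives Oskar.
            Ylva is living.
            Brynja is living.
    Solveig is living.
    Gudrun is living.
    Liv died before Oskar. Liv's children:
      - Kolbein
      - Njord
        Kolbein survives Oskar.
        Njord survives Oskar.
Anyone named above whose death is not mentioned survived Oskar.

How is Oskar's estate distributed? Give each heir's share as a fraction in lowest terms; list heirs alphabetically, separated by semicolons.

Asgeir 1/25; Brynja 1/100; Eirik 2/5; Gudrun 3/25; Hakon 1/100; Ingeborg 1/100; Kolbein 3/50; Magnus 3/25; Njord 3/50; Solveig 3/25; Vidar 1/25; Ylva 1/100

Eirik, as surviving spouse, takes 2/5.
The remaining 3/5 passes to Oskar's descendants per stirpes.
The 3/5 is divided into 5 equal shares of 3/25 among Sindre, Magnus, Solveig, Gudrun, Liv.
Sindre predeceased; the 3/25 allotted to Sindre's branch passes to Sindre's issue by representation.
The 3/25 is divided into 3 equal shares of 1/25 among Trygve, Vidar, Asgeir.
Trygve predeceased; the 1/25 allotted to Trygve's branch passes to Trygve's issue by representation.
The 1/25 is divided into 4 equal shares of 1/100 among Hakon, Ylva, Ingeborg, Brynja.
Hakon is living and takes 1/100.
Ylva is living and takes 1/100.
Ingeborg is living and takes 1/100.
Brynja is living and takes 1/100.
Vidar is living and takes 1/25.
Asgeir is living and takes 1/25.
Magnus is living and takes 3/25.
Solveig is living and takes 3/25.
Gudrun is living and takes 3/25.
Liv predeceased; the 3/25 allotted to Liv's branch passes to Liv's issue by representation.
The 3/25 is divided into 2 equal shares of 3/50 among Kolbein, Njord.
Kolbein is living and takes 3/50.
Njord is living and takes 3/50.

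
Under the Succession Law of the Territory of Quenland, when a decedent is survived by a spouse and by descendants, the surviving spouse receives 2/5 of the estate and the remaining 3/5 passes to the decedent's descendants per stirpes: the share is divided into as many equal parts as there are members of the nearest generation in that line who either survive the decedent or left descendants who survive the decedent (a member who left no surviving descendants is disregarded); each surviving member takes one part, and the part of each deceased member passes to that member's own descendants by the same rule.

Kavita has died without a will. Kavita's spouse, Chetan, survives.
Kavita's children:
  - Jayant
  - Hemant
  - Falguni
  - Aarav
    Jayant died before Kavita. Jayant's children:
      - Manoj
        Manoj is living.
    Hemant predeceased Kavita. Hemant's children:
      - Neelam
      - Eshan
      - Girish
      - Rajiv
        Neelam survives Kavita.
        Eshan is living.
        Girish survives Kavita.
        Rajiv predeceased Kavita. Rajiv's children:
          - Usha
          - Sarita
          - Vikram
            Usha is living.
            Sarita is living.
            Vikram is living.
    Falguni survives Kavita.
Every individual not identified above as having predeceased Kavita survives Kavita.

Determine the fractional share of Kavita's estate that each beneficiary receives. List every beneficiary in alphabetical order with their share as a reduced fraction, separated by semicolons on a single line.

Aarav 3/20; Chetan 2/5; Eshan 3/80; Falguni 3/20; Girish 3/80; Manoj 3/20; Neelam 3/80; Sarita 1/80; Usha 1/80; Vikram 1/80

Chetan, as surviving spouse, takes 2/5.
The remaining 3/5 passes to Kavita's descendants per stirpes.
The 3/5 is divided into 4 equal shares of 3/20 among Jayant, Hemant, Falguni, Aarav.
Jayant predeceased; the 3/20 allotted to Jayant's branch passes to Jayant's issue by representation.
Manoj is the sole taker at this level and receives the full 3/20.
Hemant predeceased; the 3/20 allotted to Hemant's branch passes to Hemant's issue by representation.
The 3/20 is divided into 4 equal shares of 3/80 among Neelam, Eshan, Girish, Rajiv.
Neelam is living and takes 3/80.
Eshan is living and takes 3/80.
Girish is living and takes 3/80.
Rajiv predeceased; the 3/80 allotted to Rajiv's branch passes to Rajiv's issue by representation.
The 3/80 is divided into 3 equal shares of 1/80 among Usha, Sarita, Vikram.
Usha is living and takes 1/80.
Sarita is living and takes 1/80.
Vikram is living and takes 1/80.
Falguni is living and takes 3/20.
Aarav is living and takes 3/20.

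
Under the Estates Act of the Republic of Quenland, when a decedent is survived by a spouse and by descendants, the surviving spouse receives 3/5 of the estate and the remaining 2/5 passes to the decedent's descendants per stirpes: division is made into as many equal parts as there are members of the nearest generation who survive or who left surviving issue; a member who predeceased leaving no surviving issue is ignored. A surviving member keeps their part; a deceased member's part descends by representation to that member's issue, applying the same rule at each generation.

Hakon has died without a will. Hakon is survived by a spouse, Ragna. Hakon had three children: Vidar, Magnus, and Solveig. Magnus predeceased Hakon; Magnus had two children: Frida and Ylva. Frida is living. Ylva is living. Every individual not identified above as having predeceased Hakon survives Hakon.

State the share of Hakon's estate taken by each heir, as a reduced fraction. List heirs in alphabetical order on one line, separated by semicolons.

Ragna, as surviving spouse, takes 3/5.
The remaining 2/5 passes to Hakon's descendants per stirpes.
The 2/5 is divided into 3 equal shares of 2/15 among Vidar, Magnus, Solveig.
Vidar is living and takes 2/15.
Magnus predeceased; the 2/15 allotted to Magnus's branch passes to Magnus's issue by representation.
The 2/15 is divided into 2 equal shares of 1/15 among Frida, Ylva.
Frida is living and takes 1/15.
Ylva is living and takes 1/15.
Solveig is living and takes 2/15.

Frida 1/15; Ragna 3/5; Solveig 2/15; Vidar 2/15; Ylva 1/15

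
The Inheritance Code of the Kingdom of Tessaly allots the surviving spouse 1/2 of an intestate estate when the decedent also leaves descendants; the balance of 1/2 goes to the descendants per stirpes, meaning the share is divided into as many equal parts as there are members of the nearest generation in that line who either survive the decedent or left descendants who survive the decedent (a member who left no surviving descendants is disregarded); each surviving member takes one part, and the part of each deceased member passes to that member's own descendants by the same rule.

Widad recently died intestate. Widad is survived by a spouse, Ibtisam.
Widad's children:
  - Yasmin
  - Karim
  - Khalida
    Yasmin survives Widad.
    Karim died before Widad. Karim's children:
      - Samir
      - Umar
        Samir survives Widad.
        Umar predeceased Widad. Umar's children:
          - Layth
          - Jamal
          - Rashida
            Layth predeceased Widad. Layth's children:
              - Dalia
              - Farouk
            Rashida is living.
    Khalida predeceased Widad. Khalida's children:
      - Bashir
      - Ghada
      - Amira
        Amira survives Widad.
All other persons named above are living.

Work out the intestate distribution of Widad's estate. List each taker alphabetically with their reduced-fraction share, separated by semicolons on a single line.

Ibtisam, as surviving spouse, takes 1/2.
The remaining 1/2 passes to Widad's descendants per stirpes.
The 1/2 is divided into 3 equal shares of 1/6 among Yasmin, Karim, Khalida.
Yasmin is living and takes 1/6.
Karim predeceased; the 1/6 allotted to Karim's branch passes to Karim's issue by representation.
The 1/6 is divided into 2 equal shares of 1/12 among Samir, Umar.
Samir is living and takes 1/12.
Umar predeceased; the 1/12 allotted to Umar's branch passes to Umar's issue by representation.
The 1/12 is divided into 3 equal shares of 1/36 among Layth, Jamal, Rashida.
Layth predeceased; the 1/36 allotted to Layth's branch passes to Layth's issue by representation.
The 1/36 is divided into 2 equal shares of 1/72 among Dalia, Farouk.
Dalia is living and takes 1/72.
Farouk is living and takes 1/72.
Jamal is living and takes 1/36.
Rashida is living and takes 1/36.
Khalida predeceased; the 1/6 allotted to Khalida's branch passes to Khalida's issue by representation.
The 1/6 is divided into 3 equal shares of 1/18 among Bashir, Ghada, Amira.
Bashir is living and takes 1/18.
Ghada is living and takes 1/18.
Amira is living and takes 1/18.

Amira 1/18; Bashir 1/18; Dalia 1/72; Farouk 1/72; Ghada 1/18; Ibtisam 1/2; Jamal 1/36; Rashida 1/36; Samir 1/12; Yasmin 1/6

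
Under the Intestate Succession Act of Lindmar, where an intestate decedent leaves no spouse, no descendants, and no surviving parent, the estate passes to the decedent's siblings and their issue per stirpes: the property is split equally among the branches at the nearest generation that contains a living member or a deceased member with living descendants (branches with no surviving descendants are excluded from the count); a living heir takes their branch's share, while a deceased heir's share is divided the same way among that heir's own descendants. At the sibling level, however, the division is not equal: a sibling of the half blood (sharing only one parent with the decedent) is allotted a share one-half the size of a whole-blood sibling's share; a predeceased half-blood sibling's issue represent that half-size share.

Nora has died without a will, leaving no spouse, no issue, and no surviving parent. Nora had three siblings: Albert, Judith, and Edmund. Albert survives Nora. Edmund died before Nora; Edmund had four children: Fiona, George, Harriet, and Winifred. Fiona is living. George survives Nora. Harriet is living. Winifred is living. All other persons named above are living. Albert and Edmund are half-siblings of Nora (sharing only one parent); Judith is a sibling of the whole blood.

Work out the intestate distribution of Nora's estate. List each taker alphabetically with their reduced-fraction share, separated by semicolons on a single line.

No spouse, descendants, or parent survives, so the estate passes to Nora's siblings per stirpes.
Half-blood siblings count for one-half the weight of whole-blood siblings at the initial division.
Dividing 1 in proportion to weights (total weight 2): Albert (weight 1/2) → 1/4; Judith (weight 1) → 1/2; Edmund (weight 1/2) → 1/4.
Albert is living and takes 1/4.
Judith is living and takes 1/2.
Edmund predeceased; the 1/4 allotted to Edmund's branch passes to Edmund's issue by representation.
The 1/4 is divided into 4 equal shares of 1/16 among Fiona, George, Harriet, Winifred.
Fiona is living and takes 1/16.
George is living and takes 1/16.
Harriet is living and takes 1/16.
Winifred is living and takes 1/16.

Albert 1/4; Fiona 1/16; George 1/16; Harriet 1/16; Judith 1/2; Winifred 1/16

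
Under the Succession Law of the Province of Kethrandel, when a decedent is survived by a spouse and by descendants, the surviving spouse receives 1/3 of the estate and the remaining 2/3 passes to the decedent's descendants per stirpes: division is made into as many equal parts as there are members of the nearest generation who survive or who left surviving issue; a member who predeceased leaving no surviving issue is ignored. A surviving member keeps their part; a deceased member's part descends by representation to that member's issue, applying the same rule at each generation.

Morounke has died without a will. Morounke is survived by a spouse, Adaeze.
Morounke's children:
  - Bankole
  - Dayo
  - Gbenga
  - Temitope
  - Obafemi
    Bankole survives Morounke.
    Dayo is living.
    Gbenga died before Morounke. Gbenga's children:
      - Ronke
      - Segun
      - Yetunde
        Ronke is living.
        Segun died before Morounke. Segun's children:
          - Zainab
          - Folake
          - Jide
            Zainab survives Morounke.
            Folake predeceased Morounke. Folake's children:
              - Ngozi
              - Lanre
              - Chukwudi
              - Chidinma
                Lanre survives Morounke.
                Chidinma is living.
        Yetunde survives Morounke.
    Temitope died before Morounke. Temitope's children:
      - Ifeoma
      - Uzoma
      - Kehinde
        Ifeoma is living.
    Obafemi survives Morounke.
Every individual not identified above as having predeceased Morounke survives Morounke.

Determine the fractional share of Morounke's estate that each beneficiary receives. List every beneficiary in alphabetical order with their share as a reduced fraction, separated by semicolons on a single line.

Adaeze 1/3; Bankole 2/15; Chidinma 1/270; Chukwudi 1/270; Dayo 2/15; Ifeoma 2/45; Jide 2/135; Kehinde 2/45; Lanre 1/270; Ngozi 1/270; Obafemi 2/15; Ronke 2/45; Uzoma 2/45; Yetunde 2/45; Zainab 2/135

Adaeze, as surviving spouse, takes 1/3.
The remaining 2/3 passes to Morounke's descendants per stirpes.
The 2/3 is divided into 5 equal shares of 2/15 among Bankole, Dayo, Gbenga, Temitope, Obafemi.
Bankole is living and takes 2/15.
Dayo is living and takes 2/15.
Gbenga predeceased; the 2/15 allotted to Gbenga's branch passes to Gbenga's issue by representation.
The 2/15 is divided into 3 equal shares of 2/45 among Ronke, Segun, Yetunde.
Ronke is living and takes 2/45.
Segun predeceased; the 2/45 allotted to Segun's branch passes to Segun's issue by representation.
The 2/45 is divided into 3 equal shares of 2/135 among Zainab, Folake, Jide.
Zainab is living and takes 2/135.
Folake predeceased; the 2/135 allotted to Folake's branch passes to Folake's issue by representation.
The 2/135 is divided into 4 equal shares of 1/270 among Ngozi, Lanre, Chukwudi, Chidinma.
Ngozi is living and takes 1/270.
Lanre is living and takes 1/270.
Chukwudi is living and takes 1/270.
Chidinma is living and takes 1/270.
Jide is living and takes 2/135.
Yetunde is living and takes 2/45.
Temitope predeceased; the 2/15 allotted to Temitope's branch passes to Temitope's issue by representation.
The 2/15 is divided into 3 equal shares of 2/45 among Ifeoma, Uzoma, Kehinde.
Ifeoma is living and takes 2/45.
Uzoma is living and takes 2/45.
Kehinde is living and takes 2/45.
Obafemi is living and takes 2/15.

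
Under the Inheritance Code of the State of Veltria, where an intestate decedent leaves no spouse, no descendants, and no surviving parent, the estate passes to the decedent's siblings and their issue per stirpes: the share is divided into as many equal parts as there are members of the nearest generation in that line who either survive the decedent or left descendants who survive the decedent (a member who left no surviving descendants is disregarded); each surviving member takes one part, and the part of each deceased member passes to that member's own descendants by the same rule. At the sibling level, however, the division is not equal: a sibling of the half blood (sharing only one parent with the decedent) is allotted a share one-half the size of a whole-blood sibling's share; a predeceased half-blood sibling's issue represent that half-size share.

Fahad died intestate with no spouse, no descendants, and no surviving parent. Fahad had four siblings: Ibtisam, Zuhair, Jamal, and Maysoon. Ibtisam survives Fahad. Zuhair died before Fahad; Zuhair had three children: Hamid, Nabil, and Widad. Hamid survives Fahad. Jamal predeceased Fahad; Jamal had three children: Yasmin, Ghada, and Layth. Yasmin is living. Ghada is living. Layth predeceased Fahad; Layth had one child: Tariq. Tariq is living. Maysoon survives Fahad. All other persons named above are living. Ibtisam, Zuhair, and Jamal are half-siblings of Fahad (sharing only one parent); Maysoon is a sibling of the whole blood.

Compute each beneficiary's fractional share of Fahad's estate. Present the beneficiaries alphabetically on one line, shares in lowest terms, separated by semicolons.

No spouse, descendants, or parent survives, so the estate passes to Fahad's siblings per stirpes.
Half-blood siblings count for one-half the weight of whole-blood siblings at the initial division.
Dividing 1 in proportion to weights (total weight 5/2): Ibtisam (weight 1/2) → 1/5; Zuhair (weight 1/2) → 1/5; Jamal (weight 1/2) → 1/5; Maysoon (weight 1) → 2/5.
Ibtisam is living and takes 1/5.
Zuhair predeceased; the 1/5 allotted to Zuhair's branch passes to Zuhair's issue by representation.
The 1/5 is divided into 3 equal shares of 1/15 among Hamid, Nabil, Widad.
Hamid is living and takes 1/15.
Nabil is living and takes 1/15.
Widad is living and takes 1/15.
Jamal predeceased; the 1/5 allotted to Jamal's branch passes to Jamal's issue by representation.
The 1/5 is divided into 3 equal shares of 1/15 among Yasmin, Ghada, Layth.
Yasmin is living and takes 1/15.
Ghada is living and takes 1/15.
Layth predeceased; the 1/15 allotted to Layth's branch passes to Layth's issue by representation.
Tariq is the sole taker at this level and receives the full 1/15.
Maysoon is living and takes 2/5.

Ghada 1/15; Hamid 1/15; Ibtisam 1/5; Maysoon 2/5; Nabil 1/15; Tariq 1/15; Widad 1/15; Yasmin 1/15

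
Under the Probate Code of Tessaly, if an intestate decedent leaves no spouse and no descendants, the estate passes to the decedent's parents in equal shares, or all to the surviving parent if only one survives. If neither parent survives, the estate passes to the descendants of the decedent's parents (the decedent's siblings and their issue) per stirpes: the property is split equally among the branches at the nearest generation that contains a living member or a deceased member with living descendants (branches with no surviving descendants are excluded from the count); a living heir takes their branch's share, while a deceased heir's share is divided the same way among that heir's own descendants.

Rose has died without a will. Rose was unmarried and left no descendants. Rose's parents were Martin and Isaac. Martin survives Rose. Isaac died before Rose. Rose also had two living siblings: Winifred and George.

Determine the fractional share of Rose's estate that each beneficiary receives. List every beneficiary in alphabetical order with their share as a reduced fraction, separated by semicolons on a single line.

Martin 1

Only one parent, Martin, survives, so Martin takes the entire estate. The siblings take nothing because a surviving parent has priority.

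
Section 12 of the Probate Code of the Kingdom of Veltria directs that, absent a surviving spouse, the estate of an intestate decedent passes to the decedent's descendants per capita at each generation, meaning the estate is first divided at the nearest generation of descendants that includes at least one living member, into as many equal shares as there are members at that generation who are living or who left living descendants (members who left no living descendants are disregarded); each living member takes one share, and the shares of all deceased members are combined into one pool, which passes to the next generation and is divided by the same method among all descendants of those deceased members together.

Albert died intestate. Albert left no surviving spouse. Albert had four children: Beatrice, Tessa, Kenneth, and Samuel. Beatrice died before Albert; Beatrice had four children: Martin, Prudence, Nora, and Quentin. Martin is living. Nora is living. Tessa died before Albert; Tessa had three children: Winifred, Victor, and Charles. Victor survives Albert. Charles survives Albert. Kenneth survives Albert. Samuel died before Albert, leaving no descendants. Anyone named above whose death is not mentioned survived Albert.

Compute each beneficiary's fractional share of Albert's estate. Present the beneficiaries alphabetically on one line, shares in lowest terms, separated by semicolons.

Charles 2/21; Kenneth 1/3; Martin 2/21; Nora 2/21; Prudence 2/21; Quentin 2/21; Victor 2/21; Winifred 2/21

There is no surviving spouse, so the entire estate passes to Albert's descendants per capita at each generation.
At generation 1 (Beatrice, Tessa, Kenneth) there are 3 shares of (1)/3 = 1/3 each.
Living: Kenneth — each takes 1/3.
Deceased: Beatrice and Tessa. Their combined 2/3 is pooled and carried to generation 2.
At generation 2 (Martin, Prudence, Nora, Quentin, Winifred, Victor, Charles) there are 7 shares of (2/3)/7 = 2/21 each.
Living: Martin, Prudence, Nora, Quentin, Winifred, Victor, and Charles — each takes 2/21.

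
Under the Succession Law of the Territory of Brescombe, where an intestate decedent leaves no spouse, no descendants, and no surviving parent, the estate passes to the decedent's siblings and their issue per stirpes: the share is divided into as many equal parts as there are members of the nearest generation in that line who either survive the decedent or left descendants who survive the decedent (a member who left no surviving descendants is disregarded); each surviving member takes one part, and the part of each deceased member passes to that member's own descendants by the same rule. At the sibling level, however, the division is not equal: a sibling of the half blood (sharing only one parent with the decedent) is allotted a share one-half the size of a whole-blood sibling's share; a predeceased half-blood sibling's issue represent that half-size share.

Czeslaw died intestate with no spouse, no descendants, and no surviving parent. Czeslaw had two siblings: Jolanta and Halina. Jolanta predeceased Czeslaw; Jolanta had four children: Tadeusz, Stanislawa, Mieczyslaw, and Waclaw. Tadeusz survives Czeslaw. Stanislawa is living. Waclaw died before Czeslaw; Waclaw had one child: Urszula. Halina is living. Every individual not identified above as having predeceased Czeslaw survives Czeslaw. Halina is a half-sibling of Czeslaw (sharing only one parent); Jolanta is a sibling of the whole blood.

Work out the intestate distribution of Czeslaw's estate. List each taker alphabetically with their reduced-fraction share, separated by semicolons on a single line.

Halina 1/3; Mieczyslaw 1/6; Stanislawa 1/6; Tadeusz 1/6; Urszula 1/6

No spouse, descendants, or parent survives, so the estate passes to Czeslaw's siblings per stirpes.
Half-blood siblings count for one-half the weight of whole-blood siblings at the initial division.
Dividing 1 in proportion to weights (total weight 3/2): Jolanta (weight 1) → 2/3; Halina (weight 1/2) → 1/3.
Jolanta predeceased; the 2/3 allotted to Jolanta's branch passes to Jolanta's issue by representation.
The 2/3 is divided into 4 equal shares of 1/6 among Tadeusz, Stanislawa, Mieczyslaw, Waclaw.
Tadeusz is living and takes 1/6.
Stanislawa is living and takes 1/6.
Mieczyslaw is living and takes 1/6.
Waclaw predeceased; the 1/6 allotted to Waclaw's branch passes to Waclaw's issue by representation.
Urszula is the sole taker at this level and receives the full 1/6.
Halina is living and takes 1/3.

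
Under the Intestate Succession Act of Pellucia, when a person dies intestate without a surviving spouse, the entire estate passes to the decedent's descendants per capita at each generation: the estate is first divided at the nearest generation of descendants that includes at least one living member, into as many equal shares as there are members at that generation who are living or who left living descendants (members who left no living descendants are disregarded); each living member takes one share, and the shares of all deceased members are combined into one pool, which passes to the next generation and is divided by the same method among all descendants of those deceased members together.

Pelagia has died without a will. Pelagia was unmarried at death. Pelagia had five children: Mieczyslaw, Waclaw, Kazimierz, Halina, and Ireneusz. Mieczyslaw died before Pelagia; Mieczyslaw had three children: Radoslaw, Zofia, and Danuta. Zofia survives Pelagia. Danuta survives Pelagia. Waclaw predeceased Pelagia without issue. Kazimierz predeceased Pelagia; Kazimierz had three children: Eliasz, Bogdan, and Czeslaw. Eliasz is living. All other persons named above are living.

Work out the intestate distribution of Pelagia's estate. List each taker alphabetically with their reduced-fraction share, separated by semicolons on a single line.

Bogdan 1/12; Czeslaw 1/12; Danuta 1/12; Eliasz 1/12; Halina 1/4; Ireneusz 1/4; Radoslaw 1/12; Zofia 1/12

There is no surviving spouse, so the entire estate passes to Pelagia's descendants per capita at each generation.
At generation 1 (Mieczyslaw, Kazimierz, Halina, Ireneusz) there are 4 shares of (1)/4 = 1/4 each.
Living: Halina and Ireneusz — each takes 1/4.
Deceased: Mieczyslaw and Kazimierz. Their combined 1/2 is pooled and carried to generation 2.
At generation 2 (Radoslaw, Zofia, Danuta, Eliasz, Bogdan, Czeslaw) there are 6 shares of (1/2)/6 = 1/12 each.
Living: Radoslaw, Zofia, Danuta, Eliasz, Bogdan, and Czeslaw — each takes 1/12.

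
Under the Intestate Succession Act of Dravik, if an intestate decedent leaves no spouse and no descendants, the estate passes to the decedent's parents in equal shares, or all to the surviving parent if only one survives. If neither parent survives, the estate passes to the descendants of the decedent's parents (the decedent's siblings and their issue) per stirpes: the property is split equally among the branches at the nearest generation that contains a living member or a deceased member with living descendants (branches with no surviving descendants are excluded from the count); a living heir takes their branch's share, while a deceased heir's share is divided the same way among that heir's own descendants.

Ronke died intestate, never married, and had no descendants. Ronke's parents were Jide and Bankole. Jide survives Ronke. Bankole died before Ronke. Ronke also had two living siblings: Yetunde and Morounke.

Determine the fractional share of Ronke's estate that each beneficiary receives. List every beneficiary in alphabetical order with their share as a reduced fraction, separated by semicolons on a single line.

Only one parent, Jide, survives, so Jide takes the entire estate. The siblings take nothing because a surviving parent has priority.

Jide 1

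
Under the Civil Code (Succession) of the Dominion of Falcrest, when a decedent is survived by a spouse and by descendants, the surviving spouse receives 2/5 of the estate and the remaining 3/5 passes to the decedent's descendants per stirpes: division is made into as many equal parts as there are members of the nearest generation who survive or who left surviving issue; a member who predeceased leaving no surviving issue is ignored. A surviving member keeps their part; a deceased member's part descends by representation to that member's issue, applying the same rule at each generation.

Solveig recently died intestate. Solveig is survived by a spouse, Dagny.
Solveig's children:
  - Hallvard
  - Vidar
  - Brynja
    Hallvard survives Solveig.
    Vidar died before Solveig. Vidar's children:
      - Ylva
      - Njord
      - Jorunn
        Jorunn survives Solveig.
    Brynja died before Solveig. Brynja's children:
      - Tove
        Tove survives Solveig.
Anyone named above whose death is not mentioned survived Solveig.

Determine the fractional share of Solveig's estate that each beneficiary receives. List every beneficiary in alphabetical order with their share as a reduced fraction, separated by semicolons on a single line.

Dagny 2/5; Hallvard 1/5; Jorunn 1/15; Njord 1/15; Tove 1/5; Ylva 1/15

Dagny, as surviving spouse, takes 2/5.
The remaining 3/5 passes to Solveig's descendants per stirpes.
The 3/5 is divided into 3 equal shares of 1/5 among Hallvard, Vidar, Brynja.
Hallvard is living and takes 1/5.
Vidar predeceased; the 1/5 allotted to Vidar's branch passes to Vidar's issue by representation.
The 1/5 is divided into 3 equal shares of 1/15 among Ylva, Njord, Jorunn.
Ylva is living and takes 1/15.
Njord is living and takes 1/15.
Jorunn is living and takes 1/15.
Brynja predeceased; the 1/5 allotted to Brynja's branch passes to Brynja's issue by representation.
Tove is the sole taker at this level and receives the full 1/5.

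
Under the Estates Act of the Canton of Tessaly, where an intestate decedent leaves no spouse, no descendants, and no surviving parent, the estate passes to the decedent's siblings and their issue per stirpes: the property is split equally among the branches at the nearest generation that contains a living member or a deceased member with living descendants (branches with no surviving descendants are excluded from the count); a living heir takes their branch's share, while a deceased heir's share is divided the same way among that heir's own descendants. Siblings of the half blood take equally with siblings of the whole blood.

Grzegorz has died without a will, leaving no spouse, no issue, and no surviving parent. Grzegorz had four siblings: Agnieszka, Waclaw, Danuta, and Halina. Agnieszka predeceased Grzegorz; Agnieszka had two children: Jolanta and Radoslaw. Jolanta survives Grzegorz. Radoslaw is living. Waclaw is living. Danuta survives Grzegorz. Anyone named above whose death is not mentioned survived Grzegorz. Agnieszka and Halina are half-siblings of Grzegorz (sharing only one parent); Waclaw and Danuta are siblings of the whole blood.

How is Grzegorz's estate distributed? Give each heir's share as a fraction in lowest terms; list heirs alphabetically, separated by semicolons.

Danuta 1/4; Halina 1/4; Jolanta 1/8; Radoslaw 1/8; Waclaw 1/4

No spouse, descendants, or parent survives, so the estate passes to Grzegorz's siblings per stirpes.
Half-blood and whole-blood siblings take equally under the stated rule.
The estate is divided into 4 equal shares of 1/4 among Agnieszka, Waclaw, Danuta, Halina.
Agnieszka predeceased; the 1/4 allotted to Agnieszka's branch passes to Agnieszka's issue by representation.
The 1/4 is divided into 2 equal shares of 1/8 among Jolanta, Radoslaw.
Jolanta is living and takes 1/8.
Radoslaw is living and takes 1/8.
Waclaw is living and takes 1/4.
Danuta is living and takes 1/4.
Halina is living and takes 1/4.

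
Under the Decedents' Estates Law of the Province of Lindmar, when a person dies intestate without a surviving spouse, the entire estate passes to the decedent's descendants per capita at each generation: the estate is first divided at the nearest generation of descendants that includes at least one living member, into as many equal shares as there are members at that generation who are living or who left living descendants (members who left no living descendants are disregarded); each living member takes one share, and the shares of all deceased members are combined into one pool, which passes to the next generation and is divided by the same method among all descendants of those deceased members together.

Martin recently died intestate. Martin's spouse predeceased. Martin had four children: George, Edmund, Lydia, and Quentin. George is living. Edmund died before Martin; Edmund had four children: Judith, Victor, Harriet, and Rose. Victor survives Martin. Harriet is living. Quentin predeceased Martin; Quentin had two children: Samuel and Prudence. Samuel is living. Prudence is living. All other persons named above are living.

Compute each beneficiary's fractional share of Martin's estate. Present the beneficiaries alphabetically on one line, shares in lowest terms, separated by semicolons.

George 1/4; Harriet 1/12; Judith 1/12; Lydia 1/4; Prudence 1/12; Rose 1/12; Samuel 1/12; Victor 1/12

There is no surviving spouse, so the entire estate passes to Martin's descendants per capita at each generation.
At generation 1 (George, Edmund, Lydia, Quentin) there are 4 shares of (1)/4 = 1/4 each.
Living: George and Lydia — each takes 1/4.
Deceased: Edmund and Quentin. Their combined 1/2 is pooled and carried to generation 2.
At generation 2 (Judith, Victor, Harriet, Rose, Samuel, Prudence) there are 6 shares of (1/2)/6 = 1/12 each.
Living: Judith, Victor, Harriet, Rose, Samuel, and Prudence — each takes 1/12.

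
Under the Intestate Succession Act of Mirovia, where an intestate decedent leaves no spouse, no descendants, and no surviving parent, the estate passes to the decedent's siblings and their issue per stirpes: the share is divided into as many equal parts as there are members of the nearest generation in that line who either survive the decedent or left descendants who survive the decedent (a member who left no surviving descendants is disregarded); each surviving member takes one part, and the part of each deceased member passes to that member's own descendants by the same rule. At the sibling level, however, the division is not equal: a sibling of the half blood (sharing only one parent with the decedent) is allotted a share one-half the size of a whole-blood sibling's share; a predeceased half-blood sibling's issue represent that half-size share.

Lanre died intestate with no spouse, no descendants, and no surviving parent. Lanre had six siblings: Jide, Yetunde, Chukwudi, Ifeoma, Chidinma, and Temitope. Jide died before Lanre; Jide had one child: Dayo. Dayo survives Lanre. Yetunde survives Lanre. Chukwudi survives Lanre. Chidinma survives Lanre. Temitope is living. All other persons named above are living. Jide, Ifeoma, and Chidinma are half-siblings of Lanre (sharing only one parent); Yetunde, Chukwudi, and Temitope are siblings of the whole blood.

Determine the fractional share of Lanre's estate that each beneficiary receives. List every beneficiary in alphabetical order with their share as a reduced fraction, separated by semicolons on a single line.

No spouse, descendants, or parent survives, so the estate passes to Lanre's siblings per stirpes.
Half-blood siblings count for one-half the weight of whole-blood siblings at the initial division.
Dividing 1 in proportion to weights (total weight 9/2): Jide (weight 1/2) → 1/9; Yetunde (weight 1) → 2/9; Chukwudi (weight 1) → 2/9; Ifeoma (weight 1/2) → 1/9; Chidinma (weight 1/2) → 1/9; Temitope (weight 1) → 2/9.
Jide predeceased; the 1/9 allotted to Jide's branch passes to Jide's issue by representation.
Dayo is the sole taker at this level and receives the full 1/9.
Yetunde is living and takes 2/9.
Chukwudi is living and takes 2/9.
Ifeoma is living and takes 1/9.
Chidinma is living and takes 1/9.
Temitope is living and takes 2/9.

Chidinma 1/9; Chukwudi 2/9; Dayo 1/9; Ifeoma 1/9; Temitope 2/9; Yetunde 2/9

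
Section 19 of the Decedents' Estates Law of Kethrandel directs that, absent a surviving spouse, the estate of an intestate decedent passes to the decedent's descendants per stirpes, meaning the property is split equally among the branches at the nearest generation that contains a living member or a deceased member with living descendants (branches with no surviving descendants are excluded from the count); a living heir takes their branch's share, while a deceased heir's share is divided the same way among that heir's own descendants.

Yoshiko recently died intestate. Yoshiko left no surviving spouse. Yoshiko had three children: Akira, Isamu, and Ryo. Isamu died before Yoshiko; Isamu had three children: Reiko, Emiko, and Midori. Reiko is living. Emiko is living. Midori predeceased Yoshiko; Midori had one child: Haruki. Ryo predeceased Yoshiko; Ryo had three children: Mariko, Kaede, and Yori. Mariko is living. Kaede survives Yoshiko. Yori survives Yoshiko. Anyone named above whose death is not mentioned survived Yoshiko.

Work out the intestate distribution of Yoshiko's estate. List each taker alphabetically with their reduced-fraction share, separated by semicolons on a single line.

Akira 1/3; Emiko 1/9; Haruki 1/9; Kaede 1/9; Mariko 1/9; Reiko 1/9; Yori 1/9

There is no surviving spouse, so the entire estate passes to Yoshiko's descendants per stirpes.
The estate is divided into 3 equal shares of 1/3 among Akira, Isamu, Ryo.
Akira is living and takes 1/3.
Isamu predeceased; the 1/3 allotted to Isamu's branch passes to Isamu's issue by representation.
The 1/3 is divided into 3 equal shares of 1/9 among Reiko, Emiko, Midori.
Reiko is living and takes 1/9.
Emiko is living and takes 1/9.
Midori predeceased; the 1/9 allotted to Midori's branch passes to Midori's issue by representation.
Haruki is the sole taker at this level and receives the full 1/9.
Ryo predeceased; the 1/3 allotted to Ryo's branch passes to Ryo's issue by representation.
The 1/3 is divided into 3 equal shares of 1/9 among Mariko, Kaede, Yori.
Mariko is living and takes 1/9.
Kaede is living and takes 1/9.
Yori is living and takes 1/9.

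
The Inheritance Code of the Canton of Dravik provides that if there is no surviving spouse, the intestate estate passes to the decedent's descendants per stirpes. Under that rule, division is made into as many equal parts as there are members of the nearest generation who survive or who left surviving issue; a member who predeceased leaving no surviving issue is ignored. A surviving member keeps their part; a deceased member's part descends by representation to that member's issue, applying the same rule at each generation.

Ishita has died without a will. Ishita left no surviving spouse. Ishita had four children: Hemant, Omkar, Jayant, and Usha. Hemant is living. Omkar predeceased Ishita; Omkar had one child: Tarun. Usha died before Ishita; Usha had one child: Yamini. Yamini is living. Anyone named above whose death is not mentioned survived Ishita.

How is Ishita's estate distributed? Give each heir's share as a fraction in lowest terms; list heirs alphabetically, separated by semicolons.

Hemant 1/4; Jayant 1/4; Tarun 1/4; Yamini 1/4

There is no surviving spouse, so the entire estate passes to Ishita's descendants per stirpes.
The estate is divided into 4 equal shares of 1/4 among Hemant, Omkar, Jayant, Usha.
Hemant is living and takes 1/4.
Omkar predeceased; the 1/4 allotted to Omkar's branch passes to Omkar's issue by representation.
Tarun is the sole taker at this level and receives the full 1/4.
Jayant is living and takes 1/4.
Usha predeceased; the 1/4 allotted to Usha's branch passes to Usha's issue by representation.
Yamini is the sole taker at this level and receives the full 1/4.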